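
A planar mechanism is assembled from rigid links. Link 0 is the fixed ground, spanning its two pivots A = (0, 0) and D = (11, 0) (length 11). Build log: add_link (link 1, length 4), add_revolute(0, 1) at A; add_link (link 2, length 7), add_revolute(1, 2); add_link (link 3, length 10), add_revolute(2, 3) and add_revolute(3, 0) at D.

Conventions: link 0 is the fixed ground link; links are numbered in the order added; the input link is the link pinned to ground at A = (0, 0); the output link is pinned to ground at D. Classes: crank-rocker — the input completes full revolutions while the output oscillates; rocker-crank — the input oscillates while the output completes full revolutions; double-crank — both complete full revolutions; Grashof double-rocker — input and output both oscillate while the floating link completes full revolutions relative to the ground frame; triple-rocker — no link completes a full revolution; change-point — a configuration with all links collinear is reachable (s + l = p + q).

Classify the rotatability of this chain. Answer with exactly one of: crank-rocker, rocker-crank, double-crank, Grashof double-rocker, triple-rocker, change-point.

lengths: ground=11, input=4, coupler=7, output=10
sorted: s=4 (shortest), l=11 (longest), p+q=17
s + l = 15 vs p + q = 17
s + l < p + q (Grashof) with shortest = input link → crank-rocker

crank-rocker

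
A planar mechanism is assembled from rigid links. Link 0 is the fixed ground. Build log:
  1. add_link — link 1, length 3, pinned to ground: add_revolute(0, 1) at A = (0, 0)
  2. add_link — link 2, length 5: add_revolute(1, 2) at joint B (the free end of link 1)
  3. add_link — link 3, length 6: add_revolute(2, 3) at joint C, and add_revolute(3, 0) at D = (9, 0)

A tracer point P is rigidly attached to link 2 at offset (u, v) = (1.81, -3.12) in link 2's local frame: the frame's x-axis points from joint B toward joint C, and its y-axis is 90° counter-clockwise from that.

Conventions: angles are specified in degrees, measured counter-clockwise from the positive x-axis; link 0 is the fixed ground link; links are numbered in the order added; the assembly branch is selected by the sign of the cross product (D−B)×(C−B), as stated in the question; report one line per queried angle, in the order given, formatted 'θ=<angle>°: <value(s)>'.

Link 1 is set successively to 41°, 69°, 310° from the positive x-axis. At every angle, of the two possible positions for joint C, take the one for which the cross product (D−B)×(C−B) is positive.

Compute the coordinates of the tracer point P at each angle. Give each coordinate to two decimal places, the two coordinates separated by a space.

A=(0,0), D=(9.00,0)
θ=41°: B = A + 3.00·(cos41°, sin41°) = (2.2641, 1.9682)
θ=41°: |BD| = 7.0175
θ=41°: circle(B,5.00) ∩ circle(D,6.00): a=2.7250, h=4.1922
θ=41°:   candidates: C₊=(6.0555,5.2278) cross=29.419; C₋=(3.7040,-2.8200) cross=-29.419
θ=41°:   branch + wants cross > 0 → take C=(6.0555,5.2278) (cross=29.419)
θ=41°: ex = (C−B)/|BC| = (0.7583,0.6519); ey = (-0.6519,0.7583)
θ=41°: P = B + 1.81·ex + -3.12·ey = (5.6706,0.7823)
θ=69°: B = A + 3.00·(cos69°, sin69°) = (1.0751, 2.8007)
θ=69°: |BD| = 8.4052
θ=69°: circle(B,5.00) ∩ circle(D,6.00): a=3.5483, h=3.5228
θ=69°:   candidates: C₊=(5.5944,4.9398) cross=29.610; C₋=(3.2468,-1.7030) cross=-29.610
θ=69°:   branch + wants cross > 0 → take C=(5.5944,4.9398) (cross=29.610)
θ=69°: ex = (C−B)/|BC| = (0.9039,0.4278); ey = (-0.4278,0.9039)
θ=69°: P = B + 1.81·ex + -3.12·ey = (4.0459,0.7550)
θ=310°: B = A + 3.00·(cos310°, sin310°) = (1.9284, -2.2981)
θ=310°: |BD| = 7.4357
θ=310°: circle(B,5.00) ∩ circle(D,6.00): a=2.9782, h=4.0163
θ=310°:   candidates: C₊=(3.5194,2.4420) cross=29.864; C₋=(6.0020,-5.1973) cross=-29.864
θ=310°:   branch + wants cross > 0 → take C=(3.5194,2.4420) (cross=29.864)
θ=310°: ex = (C−B)/|BC| = (0.3182,0.9480); ey = (-0.9480,0.3182)
θ=310°: P = B + 1.81·ex + -3.12·ey = (5.4621,-1.5750)

θ=41°: 5.67 0.78
θ=69°: 4.05 0.76
θ=310°: 5.46 -1.58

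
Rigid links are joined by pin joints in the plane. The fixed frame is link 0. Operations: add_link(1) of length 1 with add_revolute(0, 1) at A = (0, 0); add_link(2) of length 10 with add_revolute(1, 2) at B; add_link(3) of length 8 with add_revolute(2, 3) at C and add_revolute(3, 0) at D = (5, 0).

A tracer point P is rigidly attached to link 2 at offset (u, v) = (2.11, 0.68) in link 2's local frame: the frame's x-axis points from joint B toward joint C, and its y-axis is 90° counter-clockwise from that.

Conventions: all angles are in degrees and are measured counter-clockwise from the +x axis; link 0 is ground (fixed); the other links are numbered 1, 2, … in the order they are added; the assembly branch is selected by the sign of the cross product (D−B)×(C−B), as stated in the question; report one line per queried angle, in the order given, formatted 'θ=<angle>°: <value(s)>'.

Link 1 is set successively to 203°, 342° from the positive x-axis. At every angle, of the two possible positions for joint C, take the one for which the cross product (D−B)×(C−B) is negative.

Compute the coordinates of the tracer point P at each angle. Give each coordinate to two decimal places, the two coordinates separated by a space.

A=(0,0), D=(5.00,0)
θ=203°: B = A + 1.00·(cos203°, sin203°) = (-0.9205, -0.3907)
θ=203°: |BD| = 5.9334
θ=203°: circle(B,10.00) ∩ circle(D,8.00): a=6.0004, h=7.9997
θ=203°:   candidates: C₊=(4.5400,7.9868) cross=47.465; C₋=(5.5936,-7.9779) cross=-47.465
θ=203°:   branch - wants cross < 0 → take C=(5.5936,-7.9779) (cross=-47.465)
θ=203°: ex = (C−B)/|BC| = (0.6514,-0.7587); ey = (0.7587,0.6514)
θ=203°: P = B + 2.11·ex + 0.68·ey = (0.9699,-1.5487)
θ=342°: B = A + 1.00·(cos342°, sin342°) = (0.9511, -0.3090)
θ=342°: |BD| = 4.0607
θ=342°: circle(B,10.00) ∩ circle(D,8.00): a=6.4631, h=7.6308
θ=342°:   candidates: C₊=(6.8147,7.7915) cross=30.986; C₋=(7.9761,-7.4258) cross=-30.986
θ=342°:   branch - wants cross < 0 → take C=(7.9761,-7.4258) (cross=-30.986)
θ=342°: ex = (C−B)/|BC| = (0.7025,-0.7117); ey = (0.7117,0.7025)
θ=342°: P = B + 2.11·ex + 0.68·ey = (2.9173,-1.3330)

θ=203°: 0.97 -1.55
θ=342°: 2.92 -1.33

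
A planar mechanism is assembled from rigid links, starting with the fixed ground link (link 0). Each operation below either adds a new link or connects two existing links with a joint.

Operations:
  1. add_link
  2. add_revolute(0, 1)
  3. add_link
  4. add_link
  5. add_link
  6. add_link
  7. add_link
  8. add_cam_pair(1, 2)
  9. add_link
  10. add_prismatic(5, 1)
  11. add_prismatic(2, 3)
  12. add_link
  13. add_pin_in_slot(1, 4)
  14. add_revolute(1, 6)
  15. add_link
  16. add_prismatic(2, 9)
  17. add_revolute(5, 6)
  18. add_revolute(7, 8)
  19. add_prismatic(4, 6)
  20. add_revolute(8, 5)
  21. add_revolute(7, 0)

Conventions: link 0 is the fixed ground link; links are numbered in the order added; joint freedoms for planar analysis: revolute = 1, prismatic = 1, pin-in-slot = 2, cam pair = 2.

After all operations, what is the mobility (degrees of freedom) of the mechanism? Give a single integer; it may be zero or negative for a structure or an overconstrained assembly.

link 0 = ground. State L|J1|J2 = 1|0|0
+link1  2|0|0
R(0,1) f=1→J1  2|1|0
+link2  3|1|0
+link3  4|1|0
+link4  5|1|0
+link5  6|1|0
+link6  7|1|0
C(1,2) f=2→J2  7|1|1
+link7  8|1|1
P(5,1) f=1→J1  8|2|1
P(2,3) f=1→J1  8|3|1
+link8  9|3|1
PS(1,4) f=2→J2  9|3|2
R(1,6) f=1→J1  9|4|2
+link9  10|4|2
P(2,9) f=1→J1  10|5|2
R(5,6) f=1→J1  10|6|2
R(7,8) f=1→J1  10|7|2
P(4,6) f=1→J1  10|8|2
R(8,5) f=1→J1  10|9|2
R(7,0) f=1→J1  10|10|2
M = 3(10−1)−2·10−2 = 27−20−2 = 5

M = 5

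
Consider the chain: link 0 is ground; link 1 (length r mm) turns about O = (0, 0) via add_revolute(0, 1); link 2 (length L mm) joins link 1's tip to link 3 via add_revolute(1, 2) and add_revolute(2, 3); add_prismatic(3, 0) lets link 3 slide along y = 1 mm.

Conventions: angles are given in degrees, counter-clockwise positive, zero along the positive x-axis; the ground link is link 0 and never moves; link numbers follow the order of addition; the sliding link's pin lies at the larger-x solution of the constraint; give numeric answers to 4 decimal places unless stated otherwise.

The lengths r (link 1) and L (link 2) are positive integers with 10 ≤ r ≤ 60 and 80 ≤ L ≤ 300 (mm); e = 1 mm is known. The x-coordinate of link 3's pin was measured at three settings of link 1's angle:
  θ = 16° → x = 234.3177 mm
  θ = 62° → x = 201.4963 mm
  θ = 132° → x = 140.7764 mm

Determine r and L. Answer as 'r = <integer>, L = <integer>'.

constraint per measurement: (x − r cos θ)² + (r sin θ − e)² = L²
subtracting the θ₁ and θ₂ equations cancels the r² and L² terms:
r = (x₁² − x₂²) / (2[(x₁cos θ₁ + e sin θ₁) − (x₂cos θ₂ + e sin θ₂)]) = 55.0000 → r = 55
L² = (x₁ − r cos θ₁)² + (r sin θ₁ − e)² = 33123.9952 → L = 182.0000 → L = 182
check at θ₃=132°: x = 140.7764 (printed 140.7764) ✓

r = 55, L = 182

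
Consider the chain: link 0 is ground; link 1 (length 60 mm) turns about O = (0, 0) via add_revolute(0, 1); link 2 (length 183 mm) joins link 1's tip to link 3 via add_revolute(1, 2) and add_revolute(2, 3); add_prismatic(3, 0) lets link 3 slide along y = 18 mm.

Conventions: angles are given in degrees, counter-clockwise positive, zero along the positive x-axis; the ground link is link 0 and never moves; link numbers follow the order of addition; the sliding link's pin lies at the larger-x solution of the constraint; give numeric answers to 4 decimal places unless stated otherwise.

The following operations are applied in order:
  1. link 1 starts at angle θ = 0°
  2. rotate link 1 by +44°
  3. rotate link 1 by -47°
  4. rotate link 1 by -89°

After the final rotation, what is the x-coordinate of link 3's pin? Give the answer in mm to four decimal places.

geometry: r = 60 mm, L = 183 mm, e = 18 mm; θ starts at 0°
rotate link 1 by +44°: θ ← 0° +44° = 44°
rotate link 1 by -47°: θ ← 44° -47° = -3°
rotate link 1 by -89°: θ ← -3° -89° = -92°
crank pin P = (r cos θ, r sin θ) = (-2.093970, -59.963450)
h = r sin θ − e = -59.963450 − 18 = -77.963450
x = r cos θ + √(L² − h²) = -2.093970 + 165.561773 = 163.467803

163.4678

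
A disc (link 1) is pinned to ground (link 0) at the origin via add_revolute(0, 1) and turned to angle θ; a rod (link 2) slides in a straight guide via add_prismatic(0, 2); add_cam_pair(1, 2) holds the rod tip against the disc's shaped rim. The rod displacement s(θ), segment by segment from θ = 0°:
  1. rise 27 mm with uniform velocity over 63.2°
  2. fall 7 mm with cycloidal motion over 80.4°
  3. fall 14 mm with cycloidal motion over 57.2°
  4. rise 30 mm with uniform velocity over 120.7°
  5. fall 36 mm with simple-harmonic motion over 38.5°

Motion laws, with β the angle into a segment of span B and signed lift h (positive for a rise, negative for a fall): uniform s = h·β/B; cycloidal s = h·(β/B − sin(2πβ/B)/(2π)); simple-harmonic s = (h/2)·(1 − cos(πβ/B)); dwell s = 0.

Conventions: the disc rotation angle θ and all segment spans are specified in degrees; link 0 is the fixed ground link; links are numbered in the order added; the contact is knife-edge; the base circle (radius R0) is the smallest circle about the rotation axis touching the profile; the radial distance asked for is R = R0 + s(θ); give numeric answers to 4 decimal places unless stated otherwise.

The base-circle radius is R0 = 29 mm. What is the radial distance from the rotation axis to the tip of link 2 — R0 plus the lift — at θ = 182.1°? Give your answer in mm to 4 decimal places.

segment 1 (0° to 63.2°, uniform, h = 27) is passed completely: s = 0.0000 + (27) = 27.0000
segment 2 (63.2° to 143.6°, cycloidal, h = -7) is passed completely: s = 27.0000 + (-7) = 20.0000
θ = 182.1° falls in segment 3 (143.6° to 200.8°, cycloidal, h = -14): β = 182.1 − 143.6 = 38.5°, B = 57.2°; Δs = -14·(0.6731 − sin(2π·0.6731)/(2π)) = -11.3960; s = 20.0000 − 11.3960 = 8.6040
R = R0 + s = 29 + 8.6040 = 37.6040

37.6040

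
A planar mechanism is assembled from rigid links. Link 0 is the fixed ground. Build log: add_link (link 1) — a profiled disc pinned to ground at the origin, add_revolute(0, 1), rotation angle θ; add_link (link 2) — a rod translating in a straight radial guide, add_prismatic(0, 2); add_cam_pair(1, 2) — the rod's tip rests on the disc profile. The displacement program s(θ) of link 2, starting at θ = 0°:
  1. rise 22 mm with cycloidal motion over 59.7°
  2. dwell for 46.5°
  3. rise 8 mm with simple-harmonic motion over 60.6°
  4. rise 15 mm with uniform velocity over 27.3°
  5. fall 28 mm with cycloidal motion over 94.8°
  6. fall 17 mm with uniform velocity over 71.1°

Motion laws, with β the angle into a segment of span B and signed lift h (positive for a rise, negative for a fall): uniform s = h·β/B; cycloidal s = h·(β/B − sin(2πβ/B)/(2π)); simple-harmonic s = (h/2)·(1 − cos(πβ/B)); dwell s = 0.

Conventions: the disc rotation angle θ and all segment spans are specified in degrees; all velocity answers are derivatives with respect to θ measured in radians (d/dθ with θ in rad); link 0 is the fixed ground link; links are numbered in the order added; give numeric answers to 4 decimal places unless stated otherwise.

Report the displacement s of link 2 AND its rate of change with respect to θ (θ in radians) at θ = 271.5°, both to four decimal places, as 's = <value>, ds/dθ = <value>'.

seg 1 [0°–59.7°] cycloidal, h=22: full span → s += 22 → s = 22.0000
seg 2 [59.7°–106.2°] dwell: s stays 22.0000
seg 3 [106.2°–166.8°] simple-harmonic, h=8: full span → s += 8 → s = 30.0000
seg 4 [166.8°–194.1°] uniform, h=15: full span → s += 15 → s = 45.0000
seg 5 [194.1°–288.9°] cycloidal, h=-28: θ=271.5° here. β=77.4, B=94.8. -28·(0.8165 − sin(2π·0.8165)/(2π)) = -26.9342 → s = 18.0658
velocity in seg [194.1°–288.9°] (cycloidal), θ in radians: β = 77.4° = 1.3509 rad, B = 94.8° = 1.6546 rad; ds/dθ = (h/B)(1 − cos(2πβ/B)) = ((-28)/1.6546)(1 − cos(2π·0.8165)) = -10.060179 mm/rad

s = 18.0658, ds/dθ = -10.0602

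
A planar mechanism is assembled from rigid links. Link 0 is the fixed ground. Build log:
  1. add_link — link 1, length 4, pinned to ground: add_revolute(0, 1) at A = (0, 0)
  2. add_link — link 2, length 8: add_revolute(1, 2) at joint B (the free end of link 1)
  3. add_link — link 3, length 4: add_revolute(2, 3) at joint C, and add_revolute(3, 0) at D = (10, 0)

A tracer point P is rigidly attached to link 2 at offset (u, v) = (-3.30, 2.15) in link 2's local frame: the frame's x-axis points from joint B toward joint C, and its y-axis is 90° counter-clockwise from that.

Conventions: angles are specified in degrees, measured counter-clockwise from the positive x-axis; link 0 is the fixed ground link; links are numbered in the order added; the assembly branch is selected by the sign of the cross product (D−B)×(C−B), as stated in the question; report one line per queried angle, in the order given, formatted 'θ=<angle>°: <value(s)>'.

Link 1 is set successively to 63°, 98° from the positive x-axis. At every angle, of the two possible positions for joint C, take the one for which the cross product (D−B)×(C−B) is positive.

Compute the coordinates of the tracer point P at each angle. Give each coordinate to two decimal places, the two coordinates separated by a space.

A=(0,0), D=(10.00,0)
θ=63°: B = A + 4.00·(cos63°, sin63°) = (1.8160, 3.5640)
θ=63°: |BD| = 8.9264
θ=63°: circle(B,8.00) ∩ circle(D,4.00): a=7.1519, h=3.5848
θ=63°:   candidates: C₊=(9.8043,3.9952) cross=32.000; C₋=(6.9417,-2.5782) cross=-32.000
θ=63°:   branch + wants cross > 0 → take C=(9.8043,3.9952) (cross=32.000)
θ=63°: ex = (C−B)/|BC| = (0.9985,0.0539); ey = (-0.0539,0.9985)
θ=63°: P = B + -3.30·ex + 2.15·ey = (-1.5951,5.5330)
θ=98°: B = A + 4.00·(cos98°, sin98°) = (-0.5567, 3.9611)
θ=98°: |BD| = 11.2754
θ=98°: circle(B,8.00) ∩ circle(D,4.00): a=7.7662, h=1.9199
θ=98°:   candidates: C₊=(7.3890,3.0303) cross=21.647; C₋=(6.0401,-0.5647) cross=-21.647
θ=98°:   branch + wants cross > 0 → take C=(7.3890,3.0303) (cross=21.647)
θ=98°: ex = (C−B)/|BC| = (0.9932,-0.1164); ey = (0.1164,0.9932)
θ=98°: P = B + -3.30·ex + 2.15·ey = (-3.5841,6.4804)

θ=63°: -1.60 5.53
θ=98°: -3.58 6.48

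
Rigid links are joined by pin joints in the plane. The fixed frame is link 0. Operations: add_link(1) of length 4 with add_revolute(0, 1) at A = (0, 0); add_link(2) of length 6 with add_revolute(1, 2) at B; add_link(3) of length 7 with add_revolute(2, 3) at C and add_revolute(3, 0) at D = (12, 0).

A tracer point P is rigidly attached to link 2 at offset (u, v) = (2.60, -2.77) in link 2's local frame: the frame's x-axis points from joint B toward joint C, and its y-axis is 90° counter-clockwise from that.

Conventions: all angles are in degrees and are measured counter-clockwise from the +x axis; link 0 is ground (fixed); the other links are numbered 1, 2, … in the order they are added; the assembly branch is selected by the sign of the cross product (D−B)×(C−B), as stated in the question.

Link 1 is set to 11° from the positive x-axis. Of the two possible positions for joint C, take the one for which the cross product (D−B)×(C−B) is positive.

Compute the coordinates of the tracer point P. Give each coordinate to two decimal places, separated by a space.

A=(0,0), D=(12.00,0)
B = A + 4.00·(cos11°, sin11°) = (3.9265, 0.7632)
|BD| = 8.1095
circle(B,6.00) ∩ circle(D,7.00): a=3.2532, h=5.0415
  candidates: C₊=(7.6398,5.4762) cross=40.884; C₋=(6.6908,-4.5621) cross=-40.884
  branch + wants cross > 0 → take C=(7.6398,5.4762) (cross=40.884)
ex = (C−B)/|BC| = (0.6189,0.7855); ey = (-0.7855,0.6189)
P = B + 2.60·ex + -2.77·ey = (7.7114,1.0912)

7.71 1.09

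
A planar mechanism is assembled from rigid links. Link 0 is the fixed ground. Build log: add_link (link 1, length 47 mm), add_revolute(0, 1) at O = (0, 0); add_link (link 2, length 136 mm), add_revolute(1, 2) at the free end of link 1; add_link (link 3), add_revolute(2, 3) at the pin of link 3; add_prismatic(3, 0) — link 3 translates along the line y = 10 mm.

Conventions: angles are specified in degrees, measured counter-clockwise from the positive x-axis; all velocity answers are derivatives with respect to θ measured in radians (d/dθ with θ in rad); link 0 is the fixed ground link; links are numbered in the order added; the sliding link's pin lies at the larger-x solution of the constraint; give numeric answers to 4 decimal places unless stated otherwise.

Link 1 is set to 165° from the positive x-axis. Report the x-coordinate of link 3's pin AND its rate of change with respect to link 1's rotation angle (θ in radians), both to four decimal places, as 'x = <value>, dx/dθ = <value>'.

geometry: r = 47 mm, L = 136 mm, e = 10 mm
crank pin P = (r cos θ, r sin θ) = (-45.398514, 12.164495)
h = r sin θ − e = 12.164495 − 10 = 2.164495
x = r cos θ + √(L² − h²) = -45.398514 + 135.982775 = 90.584261
dx/dθ = −r sin θ − h·r cos θ/√(L² − h²) (θ in radians; h = 2.164495) = -11.441868

x = 90.5843, dx/dθ = -11.4419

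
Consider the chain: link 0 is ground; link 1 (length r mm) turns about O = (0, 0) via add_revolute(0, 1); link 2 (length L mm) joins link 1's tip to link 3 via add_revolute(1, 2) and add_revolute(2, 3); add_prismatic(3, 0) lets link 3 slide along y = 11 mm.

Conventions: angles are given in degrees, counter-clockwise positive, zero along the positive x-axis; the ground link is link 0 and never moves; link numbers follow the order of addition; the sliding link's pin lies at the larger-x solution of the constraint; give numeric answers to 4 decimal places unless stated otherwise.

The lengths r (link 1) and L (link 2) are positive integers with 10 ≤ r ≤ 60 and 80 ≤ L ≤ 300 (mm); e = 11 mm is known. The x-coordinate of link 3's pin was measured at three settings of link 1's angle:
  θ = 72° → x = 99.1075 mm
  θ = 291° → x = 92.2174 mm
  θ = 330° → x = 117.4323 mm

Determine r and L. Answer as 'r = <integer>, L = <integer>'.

constraint per measurement: (x − r cos θ)² + (r sin θ − e)² = L²
subtracting the θ₁ and θ₂ equations cancels the r² and L² terms:
r = (x₁² − x₂²) / (2[(x₁cos θ₁ + e sin θ₁) − (x₂cos θ₂ + e sin θ₂)]) = 35.9997 → r = 36
L² = (x₁ − r cos θ₁)² + (r sin θ₁ − e)² = 8280.9949 → L = 91.0000 → L = 91
check at θ₃=330°: x = 117.4323 (printed 117.4323) ✓

r = 36, L = 91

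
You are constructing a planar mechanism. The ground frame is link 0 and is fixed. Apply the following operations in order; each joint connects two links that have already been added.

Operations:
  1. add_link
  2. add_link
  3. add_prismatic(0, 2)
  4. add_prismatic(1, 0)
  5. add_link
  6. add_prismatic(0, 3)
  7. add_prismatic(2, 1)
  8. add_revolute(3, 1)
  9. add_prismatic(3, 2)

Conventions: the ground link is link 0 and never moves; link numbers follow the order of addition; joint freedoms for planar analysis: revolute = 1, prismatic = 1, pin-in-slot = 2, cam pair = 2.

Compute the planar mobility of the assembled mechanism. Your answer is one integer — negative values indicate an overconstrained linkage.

link 0 = ground. State L|J1|J2 = 1|0|0
+link1  2|0|0
+link2  3|0|0
P(0,2) f=1→J1  3|1|0
P(1,0) f=1→J1  3|2|0
+link3  4|2|0
P(0,3) f=1→J1  4|3|0
P(2,1) f=1→J1  4|4|0
R(3,1) f=1→J1  4|5|0
P(3,2) f=1→J1  4|6|0
M = 3(4−1)−2·6−0 = 9−12−0 = -3

M = -3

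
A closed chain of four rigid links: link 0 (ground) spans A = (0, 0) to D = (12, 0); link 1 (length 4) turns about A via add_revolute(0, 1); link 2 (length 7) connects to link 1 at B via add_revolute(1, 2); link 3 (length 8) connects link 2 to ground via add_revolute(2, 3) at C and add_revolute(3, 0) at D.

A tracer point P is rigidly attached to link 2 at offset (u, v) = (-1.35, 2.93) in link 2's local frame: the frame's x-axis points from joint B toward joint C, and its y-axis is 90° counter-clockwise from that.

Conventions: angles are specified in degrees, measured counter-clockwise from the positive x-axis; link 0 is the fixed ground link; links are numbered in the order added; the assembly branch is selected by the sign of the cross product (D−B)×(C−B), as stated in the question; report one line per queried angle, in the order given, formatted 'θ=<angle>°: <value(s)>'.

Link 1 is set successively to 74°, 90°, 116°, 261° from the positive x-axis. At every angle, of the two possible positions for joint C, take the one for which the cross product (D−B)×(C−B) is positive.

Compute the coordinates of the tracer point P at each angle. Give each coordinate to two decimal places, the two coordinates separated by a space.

A=(0,0), D=(12.00,0)
θ=74°: B = A + 4.00·(cos74°, sin74°) = (1.1025, 3.8450)
θ=74°: |BD| = 11.5559
θ=74°: circle(B,7.00) ∩ circle(D,8.00): a=5.1289, h=4.7638
θ=74°:   candidates: C₊=(7.5243,6.6309) cross=55.050; C₋=(4.3541,-2.3539) cross=-55.050
θ=74°:   branch + wants cross > 0 → take C=(7.5243,6.6309) (cross=55.050)
θ=74°: ex = (C−B)/|BC| = (0.9174,0.3980); ey = (-0.3980,0.9174)
θ=74°: P = B + -1.35·ex + 2.93·ey = (-1.3020,5.9958)
θ=90°: B = A + 4.00·(cos90°, sin90°) = (0.0000, 4.0000)
θ=90°: |BD| = 12.6491
θ=90°: circle(B,7.00) ∩ circle(D,8.00): a=5.7316, h=4.0185
θ=90°:   candidates: C₊=(6.7083,5.9998) cross=50.831; C₋=(4.1667,-1.6248) cross=-50.831
θ=90°:   branch + wants cross > 0 → take C=(6.7083,5.9998) (cross=50.831)
θ=90°: ex = (C−B)/|BC| = (0.9583,0.2857); ey = (-0.2857,0.9583)
θ=90°: P = B + -1.35·ex + 2.93·ey = (-2.1308,6.4222)
θ=116°: B = A + 4.00·(cos116°, sin116°) = (-1.7535, 3.5952)
θ=116°: |BD| = 14.2156
θ=116°: circle(B,7.00) ∩ circle(D,8.00): a=6.5802, h=2.3876
θ=116°:   candidates: C₊=(5.2167,4.2410) cross=33.942; C₋=(4.0090,-0.3790) cross=-33.942
θ=116°:   branch + wants cross > 0 → take C=(5.2167,4.2410) (cross=33.942)
θ=116°: ex = (C−B)/|BC| = (0.9957,0.0923); ey = (-0.0923,0.9957)
θ=116°: P = B + -1.35·ex + 2.93·ey = (-3.3681,6.3881)
θ=261°: B = A + 4.00·(cos261°, sin261°) = (-0.6257, -3.9508)
θ=261°: |BD| = 13.2294
θ=261°: circle(B,7.00) ∩ circle(D,8.00): a=6.0478, h=3.5248
θ=261°:   candidates: C₊=(4.0935,1.2193) cross=46.631; C₋=(6.1987,-5.5086) cross=-46.631
θ=261°:   branch + wants cross > 0 → take C=(4.0935,1.2193) (cross=46.631)
θ=261°: ex = (C−B)/|BC| = (0.6742,0.7386); ey = (-0.7386,0.6742)
θ=261°: P = B + -1.35·ex + 2.93·ey = (-3.6999,-2.9725)

θ=74°: -1.30 6.00
θ=90°: -2.13 6.42
θ=116°: -3.37 6.39
θ=261°: -3.70 -2.97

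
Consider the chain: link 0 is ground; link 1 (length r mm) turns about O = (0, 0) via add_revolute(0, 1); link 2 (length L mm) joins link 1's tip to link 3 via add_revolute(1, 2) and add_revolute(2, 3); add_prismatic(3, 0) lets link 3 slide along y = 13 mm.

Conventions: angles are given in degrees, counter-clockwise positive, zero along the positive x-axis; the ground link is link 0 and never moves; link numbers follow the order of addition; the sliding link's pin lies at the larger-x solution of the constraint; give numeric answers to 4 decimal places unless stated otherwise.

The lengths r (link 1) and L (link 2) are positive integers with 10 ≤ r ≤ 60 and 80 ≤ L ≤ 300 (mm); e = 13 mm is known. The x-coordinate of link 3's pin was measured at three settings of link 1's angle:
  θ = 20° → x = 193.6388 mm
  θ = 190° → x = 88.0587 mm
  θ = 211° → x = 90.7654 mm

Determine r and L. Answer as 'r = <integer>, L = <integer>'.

constraint per measurement: (x − r cos θ)² + (r sin θ − e)² = L²
subtracting the θ₁ and θ₂ equations cancels the r² and L² terms:
r = (x₁² − x₂²) / (2[(x₁cos θ₁ + e sin θ₁) − (x₂cos θ₂ + e sin θ₂)]) = 54.0000 → r = 54
L² = (x₁ − r cos θ₁)² + (r sin θ₁ − e)² = 20449.0058 → L = 143.0000 → L = 143
check at θ₃=211°: x = 90.7654 (printed 90.7654) ✓

r = 54, L = 143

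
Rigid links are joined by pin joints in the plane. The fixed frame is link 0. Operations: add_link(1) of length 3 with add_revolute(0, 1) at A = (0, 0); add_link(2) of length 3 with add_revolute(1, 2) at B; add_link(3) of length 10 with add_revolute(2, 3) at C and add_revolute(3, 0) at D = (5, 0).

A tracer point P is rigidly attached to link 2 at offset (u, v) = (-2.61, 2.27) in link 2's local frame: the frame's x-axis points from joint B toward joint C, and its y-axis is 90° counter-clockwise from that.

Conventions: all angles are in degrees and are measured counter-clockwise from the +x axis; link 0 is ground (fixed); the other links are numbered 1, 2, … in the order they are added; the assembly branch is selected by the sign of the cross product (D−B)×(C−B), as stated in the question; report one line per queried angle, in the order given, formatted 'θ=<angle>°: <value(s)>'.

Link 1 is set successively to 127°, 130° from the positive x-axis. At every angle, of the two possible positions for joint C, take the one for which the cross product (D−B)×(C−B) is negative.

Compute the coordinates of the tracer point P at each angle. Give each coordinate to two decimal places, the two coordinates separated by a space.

A=(0,0), D=(5.00,0)
θ=127°: B = A + 3.00·(cos127°, sin127°) = (-1.8054, 2.3959)
θ=127°: |BD| = 7.2149
θ=127°: circle(B,3.00) ∩ circle(D,10.00): a=-2.6990, h=1.3098
θ=127°:   candidates: C₊=(-3.9163,4.5276) cross=9.450; C₋=(-4.7862,2.0567) cross=-9.450
θ=127°:   branch - wants cross < 0 → take C=(-4.7862,2.0567) (cross=-9.450)
θ=127°: ex = (C−B)/|BC| = (-0.9936,-0.1131); ey = (0.1131,-0.9936)
θ=127°: P = B + -2.61·ex + 2.27·ey = (1.0445,0.4356)
θ=130°: B = A + 3.00·(cos130°, sin130°) = (-1.9284, 2.2981)
θ=130°: |BD| = 7.2996
θ=130°: circle(B,3.00) ∩ circle(D,10.00): a=-2.5835, h=1.5250
θ=130°:   candidates: C₊=(-3.9003,4.5590) cross=11.132; C₋=(-4.8606,1.6640) cross=-11.132
θ=130°:   branch - wants cross < 0 → take C=(-4.8606,1.6640) (cross=-11.132)
θ=130°: ex = (C−B)/|BC| = (-0.9774,-0.2114); ey = (0.2114,-0.9774)
θ=130°: P = B + -2.61·ex + 2.27·ey = (1.1025,0.6311)

θ=127°: 1.04 0.44
θ=130°: 1.10 0.63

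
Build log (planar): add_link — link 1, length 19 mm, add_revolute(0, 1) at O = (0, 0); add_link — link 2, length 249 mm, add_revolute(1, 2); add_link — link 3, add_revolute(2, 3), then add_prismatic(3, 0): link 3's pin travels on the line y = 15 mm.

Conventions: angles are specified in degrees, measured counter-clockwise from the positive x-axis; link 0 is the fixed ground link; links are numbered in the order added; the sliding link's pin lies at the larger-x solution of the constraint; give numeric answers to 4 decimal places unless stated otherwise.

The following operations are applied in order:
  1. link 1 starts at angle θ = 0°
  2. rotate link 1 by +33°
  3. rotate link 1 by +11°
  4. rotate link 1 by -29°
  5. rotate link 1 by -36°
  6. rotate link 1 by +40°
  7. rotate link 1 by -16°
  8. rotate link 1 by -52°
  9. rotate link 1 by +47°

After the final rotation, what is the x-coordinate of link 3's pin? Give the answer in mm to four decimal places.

geometry: r = 19 mm, L = 249 mm, e = 15 mm; θ starts at 0°
rotate link 1 by +33°: θ ← 0° +33° = 33°
rotate link 1 by +11°: θ ← 33° +11° = 44°
rotate link 1 by -29°: θ ← 44° -29° = 15°
rotate link 1 by -36°: θ ← 15° -36° = -21°
rotate link 1 by +40°: θ ← -21° +40° = 19°
rotate link 1 by -16°: θ ← 19° -16° = 3°
rotate link 1 by -52°: θ ← 3° -52° = -49°
rotate link 1 by +47°: θ ← -49° +47° = -2°
crank pin P = (r cos θ, r sin θ) = (18.988426, -0.663090)
h = r sin θ − e = -0.663090 − 15 = -15.663090
x = r cos θ + √(L² − h²) = 18.988426 + 248.506876 = 267.495302

267.4953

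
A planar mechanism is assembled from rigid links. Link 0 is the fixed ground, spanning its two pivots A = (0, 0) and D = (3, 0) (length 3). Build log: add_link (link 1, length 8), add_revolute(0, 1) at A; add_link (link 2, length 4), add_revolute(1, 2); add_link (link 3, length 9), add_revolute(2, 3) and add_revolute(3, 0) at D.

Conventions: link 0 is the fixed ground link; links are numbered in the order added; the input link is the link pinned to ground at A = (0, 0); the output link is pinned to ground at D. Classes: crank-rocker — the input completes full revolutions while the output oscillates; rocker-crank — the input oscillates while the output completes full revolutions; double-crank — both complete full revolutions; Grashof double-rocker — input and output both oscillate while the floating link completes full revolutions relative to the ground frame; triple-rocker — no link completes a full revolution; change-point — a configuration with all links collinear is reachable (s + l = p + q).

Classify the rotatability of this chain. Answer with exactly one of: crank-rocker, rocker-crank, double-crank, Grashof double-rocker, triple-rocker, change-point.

lengths: ground=3, input=8, coupler=4, output=9
sorted: s=3 (shortest), l=9 (longest), p+q=12
s + l = 12 vs p + q = 12
s + l = p + q → change-point (collinear configuration reachable)

change-point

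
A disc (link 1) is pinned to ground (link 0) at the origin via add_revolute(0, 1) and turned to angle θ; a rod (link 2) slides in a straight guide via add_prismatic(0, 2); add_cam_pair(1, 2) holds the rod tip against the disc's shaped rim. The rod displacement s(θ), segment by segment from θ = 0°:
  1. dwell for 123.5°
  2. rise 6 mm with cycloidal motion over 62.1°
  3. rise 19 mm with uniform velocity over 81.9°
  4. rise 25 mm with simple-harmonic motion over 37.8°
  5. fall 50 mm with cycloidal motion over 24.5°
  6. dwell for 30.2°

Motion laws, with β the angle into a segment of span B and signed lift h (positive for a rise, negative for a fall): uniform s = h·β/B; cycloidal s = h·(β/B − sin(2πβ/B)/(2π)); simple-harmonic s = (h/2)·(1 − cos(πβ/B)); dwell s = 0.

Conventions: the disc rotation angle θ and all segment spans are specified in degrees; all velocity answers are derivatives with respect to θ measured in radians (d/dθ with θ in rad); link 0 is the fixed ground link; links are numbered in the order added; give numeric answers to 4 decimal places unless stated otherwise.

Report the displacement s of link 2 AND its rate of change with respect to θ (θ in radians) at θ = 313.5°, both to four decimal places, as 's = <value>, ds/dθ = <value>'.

segment 1 (0° to 123.5°, dwell): s unchanged at 0.0000
segment 2 (123.5° to 185.6°, cycloidal, h = 6) is passed completely: s = 0.0000 + (6) = 6.0000
segment 3 (185.6° to 267.5°, uniform, h = 19) is passed completely: s = 6.0000 + (19) = 25.0000
segment 4 (267.5° to 305.3°, simple-harmonic, h = 25) is passed completely: s = 25.0000 + (25) = 50.0000
θ = 313.5° falls in segment 5 (305.3° to 329.8°, cycloidal, h = -50): β = 313.5 − 305.3 = 8.2°, B = 24.5°; Δs = -50·(0.3347 − sin(2π·0.3347)/(2π)) = -9.8773; s = 50.0000 − 9.8773 = 40.1227
velocity in seg [305.3°–329.8°] (cycloidal), θ in radians: β = 8.2° = 0.1431 rad, B = 24.5° = 0.4276 rad; ds/dθ = (h/B)(1 − cos(2πβ/B)) = ((-50)/0.4276)(1 − cos(2π·0.3347)) = -176.258761 mm/rad

s = 40.1227, ds/dθ = -176.2588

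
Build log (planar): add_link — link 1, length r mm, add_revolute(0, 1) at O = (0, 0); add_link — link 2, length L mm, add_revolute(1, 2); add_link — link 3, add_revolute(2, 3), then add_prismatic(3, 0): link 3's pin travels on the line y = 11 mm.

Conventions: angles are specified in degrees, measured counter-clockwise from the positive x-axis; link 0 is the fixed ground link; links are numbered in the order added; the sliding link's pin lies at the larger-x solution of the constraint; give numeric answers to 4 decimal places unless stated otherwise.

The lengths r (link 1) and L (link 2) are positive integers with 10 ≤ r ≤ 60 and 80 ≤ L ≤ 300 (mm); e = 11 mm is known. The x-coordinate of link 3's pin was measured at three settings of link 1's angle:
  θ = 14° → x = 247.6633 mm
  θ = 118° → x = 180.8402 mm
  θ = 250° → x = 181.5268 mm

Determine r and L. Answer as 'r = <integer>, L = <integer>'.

constraint per measurement: (x − r cos θ)² + (r sin θ − e)² = L²
subtracting the θ₁ and θ₂ equations cancels the r² and L² terms:
r = (x₁² − x₂²) / (2[(x₁cos θ₁ + e sin θ₁) − (x₂cos θ₂ + e sin θ₂)]) = 45.0000 → r = 45
L² = (x₁ − r cos θ₁)² + (r sin θ₁ − e)² = 41616.0098 → L = 204.0000 → L = 204
check at θ₃=250°: x = 181.5268 (printed 181.5268) ✓

r = 45, L = 204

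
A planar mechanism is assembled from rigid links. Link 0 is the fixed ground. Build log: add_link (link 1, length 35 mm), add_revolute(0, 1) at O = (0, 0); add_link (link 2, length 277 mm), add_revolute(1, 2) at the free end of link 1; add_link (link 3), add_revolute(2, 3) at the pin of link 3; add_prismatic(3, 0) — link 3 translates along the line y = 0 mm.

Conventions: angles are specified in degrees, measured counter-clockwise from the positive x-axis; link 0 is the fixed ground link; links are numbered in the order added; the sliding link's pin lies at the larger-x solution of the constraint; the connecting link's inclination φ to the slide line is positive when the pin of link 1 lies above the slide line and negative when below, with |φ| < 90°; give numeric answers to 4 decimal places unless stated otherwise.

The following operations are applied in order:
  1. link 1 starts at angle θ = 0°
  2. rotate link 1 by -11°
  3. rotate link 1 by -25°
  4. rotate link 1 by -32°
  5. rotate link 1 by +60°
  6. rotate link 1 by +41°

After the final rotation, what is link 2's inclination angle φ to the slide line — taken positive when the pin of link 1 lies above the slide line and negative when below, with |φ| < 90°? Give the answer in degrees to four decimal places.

geometry: r = 35 mm, L = 277 mm, e = 0 mm; θ starts at 0°
rotate link 1 by -11°: θ ← 0° -11° = -11°
rotate link 1 by -25°: θ ← -11° -25° = -36°
rotate link 1 by -32°: θ ← -36° -32° = -68°
rotate link 1 by +60°: θ ← -68° +60° = -8°
rotate link 1 by +41°: θ ← -8° +41° = 33°
h = r sin θ − e = 19.062366 − 0 = 19.062366
sin φ = h / L = 19.062366 / 277 = 0.06881721
φ = arcsin(0.06881721) = 3.946054°

3.9461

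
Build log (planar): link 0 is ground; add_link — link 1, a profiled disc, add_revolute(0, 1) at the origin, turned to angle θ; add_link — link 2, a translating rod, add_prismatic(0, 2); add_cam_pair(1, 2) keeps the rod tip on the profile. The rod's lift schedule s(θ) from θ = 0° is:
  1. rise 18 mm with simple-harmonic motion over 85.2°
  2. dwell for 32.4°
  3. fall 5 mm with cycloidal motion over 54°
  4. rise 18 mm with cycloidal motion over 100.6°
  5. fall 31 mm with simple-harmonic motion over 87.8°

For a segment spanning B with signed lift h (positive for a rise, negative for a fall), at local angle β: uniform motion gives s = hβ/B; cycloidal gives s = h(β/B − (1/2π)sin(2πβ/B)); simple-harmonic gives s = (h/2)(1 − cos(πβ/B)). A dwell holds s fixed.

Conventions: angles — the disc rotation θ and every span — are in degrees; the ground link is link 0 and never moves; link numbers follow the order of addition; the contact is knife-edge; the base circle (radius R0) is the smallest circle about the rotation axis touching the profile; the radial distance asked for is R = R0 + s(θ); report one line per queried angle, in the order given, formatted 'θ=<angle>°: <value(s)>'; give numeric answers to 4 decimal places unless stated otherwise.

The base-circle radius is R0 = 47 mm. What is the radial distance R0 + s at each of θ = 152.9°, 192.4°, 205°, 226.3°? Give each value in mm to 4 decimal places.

seg 1 [0°–85.2°] simple-harmonic, h=18: full span → s += 18 → s = 18.0000
seg 2 [85.2°–117.6°] dwell: s stays 18.0000
seg 3 [117.6°–171.6°] cycloidal, h=-5: θ=152.9° here. β=35.3, B=54. -5·(0.6537 − sin(2π·0.6537)/(2π)) = -3.9230 → s = 14.0770
seg 3 [117.6°–171.6°] cycloidal, h=-5: full span → s += -5 → s = 13.0000
seg 4 [171.6°–272.2°] cycloidal, h=18: θ=192.4° here. β=20.8, B=100.6. 18·(0.2068 − sin(2π·0.2068)/(2π)) = 0.9620 → s = 13.9620
seg 4 [171.6°–272.2°] cycloidal, h=18: θ=205° here. β=33.4, B=100.6. 18·(0.3320 − sin(2π·0.3320)/(2π)) = 3.4833 → s = 16.4833
seg 4 [171.6°–272.2°] cycloidal, h=18: θ=226.3° here. β=54.7, B=100.6. 18·(0.5437 − sin(2π·0.5437)/(2π)) = 10.5647 → s = 23.5647
θ=152.9°: R = R0 + s = 47 + 14.0770 = 61.0770
θ=192.4°: R = R0 + s = 47 + 13.9620 = 60.9620
θ=205°: R = R0 + s = 47 + 16.4833 = 63.4833
θ=226.3°: R = R0 + s = 47 + 23.5647 = 70.5647

θ=152.9°: 61.0770
θ=192.4°: 60.9620
θ=205°: 63.4833
θ=226.3°: 70.5647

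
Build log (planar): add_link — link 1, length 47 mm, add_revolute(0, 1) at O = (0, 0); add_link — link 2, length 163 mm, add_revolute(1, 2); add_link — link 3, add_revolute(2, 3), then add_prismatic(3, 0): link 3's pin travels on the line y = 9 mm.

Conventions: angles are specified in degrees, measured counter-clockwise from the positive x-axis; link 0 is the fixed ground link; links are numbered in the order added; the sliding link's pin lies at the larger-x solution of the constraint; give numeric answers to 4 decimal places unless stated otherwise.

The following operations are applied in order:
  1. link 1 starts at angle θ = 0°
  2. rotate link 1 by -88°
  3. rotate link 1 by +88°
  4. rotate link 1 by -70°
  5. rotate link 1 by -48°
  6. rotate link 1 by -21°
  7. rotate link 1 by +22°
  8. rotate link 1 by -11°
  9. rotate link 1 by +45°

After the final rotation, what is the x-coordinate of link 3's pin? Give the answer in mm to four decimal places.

geometry: r = 47 mm, L = 163 mm, e = 9 mm; θ starts at 0°
rotate link 1 by -88°: θ ← 0° -88° = -88°
rotate link 1 by +88°: θ ← -88° +88° = 0°
rotate link 1 by -70°: θ ← 0° -70° = -70°
rotate link 1 by -48°: θ ← -70° -48° = -118°
rotate link 1 by -21°: θ ← -118° -21° = -139°
rotate link 1 by +22°: θ ← -139° +22° = -117°
rotate link 1 by -11°: θ ← -117° -11° = -128°
rotate link 1 by +45°: θ ← -128° +45° = -83°
crank pin P = (r cos θ, r sin θ) = (5.727859, -46.649669)
h = r sin θ − e = -46.649669 − 9 = -55.649669
x = r cos θ + √(L² − h²) = 5.727859 + 153.206117 = 158.933976

158.9340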